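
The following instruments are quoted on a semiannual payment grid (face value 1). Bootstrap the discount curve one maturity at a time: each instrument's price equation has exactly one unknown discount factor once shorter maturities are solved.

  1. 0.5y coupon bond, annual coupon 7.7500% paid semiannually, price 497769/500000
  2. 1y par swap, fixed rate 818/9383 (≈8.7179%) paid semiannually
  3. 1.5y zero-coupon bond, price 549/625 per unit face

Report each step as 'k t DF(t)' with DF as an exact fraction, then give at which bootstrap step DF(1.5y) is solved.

1 1/2 599/625
2 1 4591/5000
3 3/2 549/625
DF(1.5y) is solved at step 3

step 1 [0.5y] bond c/2=31/800: DF=(497769/500000 − 31/800·(0))/(1+31/800) = 599/625 ≈ 0.958400
step 2 [1y] swap r/2=409/9383: DF=(1 − 409/9383·(0.958400))/(1+409/9383) = 4591/5000 ≈ 0.918200
step 3 [1.5y] zero: DF = P = 549/625 ≈ 0.878400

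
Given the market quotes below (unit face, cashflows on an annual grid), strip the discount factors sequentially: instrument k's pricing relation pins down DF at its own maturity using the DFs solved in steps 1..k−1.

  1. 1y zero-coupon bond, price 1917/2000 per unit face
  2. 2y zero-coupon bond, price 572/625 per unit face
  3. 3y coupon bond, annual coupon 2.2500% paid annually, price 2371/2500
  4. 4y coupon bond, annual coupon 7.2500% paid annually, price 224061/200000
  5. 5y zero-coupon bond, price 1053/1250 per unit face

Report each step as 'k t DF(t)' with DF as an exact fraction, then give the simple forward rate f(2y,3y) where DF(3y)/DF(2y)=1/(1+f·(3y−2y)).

1 1 1917/2000
2 2 572/625
3 3 8863/10000
4 4 429/500
5 5 1053/1250
f(2y,3y) = ((572/625)/(8863/10000) − 1)/(1) = 289/8863 ≈ 3.2607%

step 1 [1y] zero: DF = P = 1917/2000 ≈ 0.958500
step 2 [2y] zero: DF = P = 572/625 ≈ 0.915200
step 3 [3y] bond c/1=9/400: DF=(2371/2500 − 9/400·(0.958500+0.915200))/(1+9/400) = 8863/10000 ≈ 0.886300
step 4 [4y] bond c/1=29/400: DF=(224061/200000 − 29/400·(0.958500+0.915200+0.886300))/(1+29/400) = 429/500 ≈ 0.858000
step 5 [5y] zero: DF = P = 1053/1250 ≈ 0.842400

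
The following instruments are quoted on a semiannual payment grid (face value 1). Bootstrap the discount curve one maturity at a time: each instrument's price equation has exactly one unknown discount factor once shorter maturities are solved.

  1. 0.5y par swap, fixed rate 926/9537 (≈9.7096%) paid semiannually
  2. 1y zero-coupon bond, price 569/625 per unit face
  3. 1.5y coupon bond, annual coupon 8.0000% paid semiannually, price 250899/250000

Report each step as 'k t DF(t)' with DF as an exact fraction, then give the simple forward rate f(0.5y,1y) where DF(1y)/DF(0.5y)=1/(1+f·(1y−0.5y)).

step 1 [0.5y] swap r/2=463/9537: DF=(1 − 463/9537·(0))/(1+463/9537) = 9537/10000 ≈ 0.953700
step 2 [1y] zero: DF = P = 569/625 ≈ 0.910400
step 3 [1.5y] bond c/2=1/25: DF=(250899/250000 − 1/25·(0.953700+0.910400))/(1+1/25) = 8933/10000 ≈ 0.893300

1 1/2 9537/10000
2 1 569/625
3 3/2 8933/10000
f(0.5y,1y) = ((9537/10000)/(569/625) − 1)/(1/2) = 433/4552 ≈ 9.5123%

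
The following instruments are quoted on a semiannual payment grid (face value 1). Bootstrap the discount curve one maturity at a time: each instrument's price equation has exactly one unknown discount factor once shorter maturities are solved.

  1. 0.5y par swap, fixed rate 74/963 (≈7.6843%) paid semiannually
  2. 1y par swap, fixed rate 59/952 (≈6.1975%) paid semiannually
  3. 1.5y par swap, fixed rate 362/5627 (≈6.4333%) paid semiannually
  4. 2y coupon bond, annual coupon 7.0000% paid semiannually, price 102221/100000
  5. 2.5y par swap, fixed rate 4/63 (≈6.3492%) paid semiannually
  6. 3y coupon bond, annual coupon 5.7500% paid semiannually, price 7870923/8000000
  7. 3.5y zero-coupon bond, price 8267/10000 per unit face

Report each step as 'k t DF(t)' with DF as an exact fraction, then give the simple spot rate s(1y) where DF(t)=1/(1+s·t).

step 1 [0.5y] swap r/2=37/963: DF=(1 − 37/963·(0))/(1+37/963) = 963/1000 ≈ 0.963000
step 2 [1y] swap r/2=59/1904: DF=(1 − 59/1904·(0.963000))/(1+59/1904) = 941/1000 ≈ 0.941000
step 3 [1.5y] swap r/2=181/5627: DF=(1 − 181/5627·(0.963000+0.941000))/(1+181/5627) = 1819/2000 ≈ 0.909500
step 4 [2y] bond c/2=7/200: DF=(102221/100000 − 7/200·(0.963000+0.941000+0.909500))/(1+7/200) = 357/400 ≈ 0.892500
step 5 [2.5y] swap r/2=2/63: DF=(1 − 2/63·(0.963000+0.941000+0.909500+0.892500))/(1+2/63) = 1069/1250 ≈ 0.855200
step 6 [3y] bond c/2=23/800: DF=(7870923/8000000 − 23/800·(0.963000+0.941000+0.909500+0.892500+0.855200))/(1+23/800) = 8289/10000 ≈ 0.828900
step 7 [3.5y] zero: DF = P = 8267/10000 ≈ 0.826700

1 1/2 963/1000
2 1 941/1000
3 3/2 1819/2000
4 2 357/400
5 5/2 1069/1250
6 3 8289/10000
7 7/2 8267/10000
s(1y) = (1/(941/1000) − 1)/(1) = 59/941 ≈ 6.2699%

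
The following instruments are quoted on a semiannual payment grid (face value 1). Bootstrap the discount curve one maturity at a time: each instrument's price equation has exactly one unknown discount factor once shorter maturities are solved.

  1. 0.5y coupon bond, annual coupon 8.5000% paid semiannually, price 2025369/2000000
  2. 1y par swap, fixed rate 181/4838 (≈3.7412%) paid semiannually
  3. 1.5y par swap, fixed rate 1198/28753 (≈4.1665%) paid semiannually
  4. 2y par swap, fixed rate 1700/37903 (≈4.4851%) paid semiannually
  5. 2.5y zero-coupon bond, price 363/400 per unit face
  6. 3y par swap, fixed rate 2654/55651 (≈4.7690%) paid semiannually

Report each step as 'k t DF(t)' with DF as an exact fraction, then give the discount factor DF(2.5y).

1 1/2 4857/5000
2 1 4819/5000
3 3/2 9401/10000
4 2 183/200
5 5/2 363/400
6 3 8673/10000
DF(2.5y) = 363/400 ≈ 0.907500

step 1 [0.5y] bond c/2=17/400: DF=(2025369/2000000 − 17/400·(0))/(1+17/400) = 4857/5000 ≈ 0.971400
step 2 [1y] swap r/2=181/9676: DF=(1 − 181/9676·(0.971400))/(1+181/9676) = 4819/5000 ≈ 0.963800
step 3 [1.5y] swap r/2=599/28753: DF=(1 − 599/28753·(0.971400+0.963800))/(1+599/28753) = 9401/10000 ≈ 0.940100
step 4 [2y] swap r/2=850/37903: DF=(1 − 850/37903·(0.971400+0.963800+0.940100))/(1+850/37903) = 183/200 ≈ 0.915000
step 5 [2.5y] zero: DF = P = 363/400 ≈ 0.907500
step 6 [3y] swap r/2=1327/55651: DF=(1 − 1327/55651·(0.971400+0.963800+0.940100+0.915000+0.907500))/(1+1327/55651) = 8673/10000 ≈ 0.867300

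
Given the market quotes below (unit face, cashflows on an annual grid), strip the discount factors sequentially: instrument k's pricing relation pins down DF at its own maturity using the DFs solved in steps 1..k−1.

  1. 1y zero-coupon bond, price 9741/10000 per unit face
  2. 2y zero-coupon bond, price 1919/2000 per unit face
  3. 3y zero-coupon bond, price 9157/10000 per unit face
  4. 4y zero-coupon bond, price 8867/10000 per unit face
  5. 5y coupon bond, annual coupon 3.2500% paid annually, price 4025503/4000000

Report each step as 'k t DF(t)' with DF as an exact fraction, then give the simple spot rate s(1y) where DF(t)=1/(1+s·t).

step 1 [1y] zero: DF = P = 9741/10000 ≈ 0.974100
step 2 [2y] zero: DF = P = 1919/2000 ≈ 0.959500
step 3 [3y] zero: DF = P = 9157/10000 ≈ 0.915700
step 4 [4y] zero: DF = P = 8867/10000 ≈ 0.886700
step 5 [5y] bond c/1=13/400: DF=(4025503/4000000 − 13/400·(0.974100+0.959500+0.915700+0.886700))/(1+13/400) = 8571/10000 ≈ 0.857100

1 1 9741/10000
2 2 1919/2000
3 3 9157/10000
4 4 8867/10000
5 5 8571/10000
s(1y) = (1/(9741/10000) − 1)/(1) = 259/9741 ≈ 2.6589%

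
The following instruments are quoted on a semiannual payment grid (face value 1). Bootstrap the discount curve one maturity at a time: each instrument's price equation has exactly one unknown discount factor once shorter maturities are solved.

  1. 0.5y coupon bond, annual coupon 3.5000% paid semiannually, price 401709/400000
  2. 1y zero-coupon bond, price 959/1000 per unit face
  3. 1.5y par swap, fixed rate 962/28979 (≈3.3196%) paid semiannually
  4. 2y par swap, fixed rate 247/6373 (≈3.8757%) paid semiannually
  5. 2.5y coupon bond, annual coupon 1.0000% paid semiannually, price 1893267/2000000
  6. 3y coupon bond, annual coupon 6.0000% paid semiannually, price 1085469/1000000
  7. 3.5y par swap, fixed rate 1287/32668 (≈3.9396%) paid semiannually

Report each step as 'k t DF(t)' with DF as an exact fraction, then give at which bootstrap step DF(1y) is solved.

step 1 [0.5y] bond c/2=7/400: DF=(401709/400000 − 7/400·(0))/(1+7/400) = 987/1000 ≈ 0.987000
step 2 [1y] zero: DF = P = 959/1000 ≈ 0.959000
step 3 [1.5y] swap r/2=481/28979: DF=(1 − 481/28979·(0.987000+0.959000))/(1+481/28979) = 9519/10000 ≈ 0.951900
step 4 [2y] swap r/2=247/12746: DF=(1 − 247/12746·(0.987000+0.959000+0.951900))/(1+247/12746) = 9259/10000 ≈ 0.925900
step 5 [2.5y] bond c/2=1/200: DF=(1893267/2000000 − 1/200·(0.987000+0.959000+0.951900+0.925900))/(1+1/200) = 9229/10000 ≈ 0.922900
step 6 [3y] bond c/2=3/100: DF=(1085469/1000000 − 3/100·(0.987000+0.959000+0.951900+0.925900+0.922900))/(1+3/100) = 2289/2500 ≈ 0.915600
step 7 [3.5y] swap r/2=1287/65336: DF=(1 − 1287/65336·(0.987000+0.959000+0.951900+0.925900+0.922900+0.915600))/(1+1287/65336) = 8713/10000 ≈ 0.871300

1 1/2 987/1000
2 1 959/1000
3 3/2 9519/10000
4 2 9259/10000
5 5/2 9229/10000
6 3 2289/2500
7 7/2 8713/10000
DF(1y) is solved at step 2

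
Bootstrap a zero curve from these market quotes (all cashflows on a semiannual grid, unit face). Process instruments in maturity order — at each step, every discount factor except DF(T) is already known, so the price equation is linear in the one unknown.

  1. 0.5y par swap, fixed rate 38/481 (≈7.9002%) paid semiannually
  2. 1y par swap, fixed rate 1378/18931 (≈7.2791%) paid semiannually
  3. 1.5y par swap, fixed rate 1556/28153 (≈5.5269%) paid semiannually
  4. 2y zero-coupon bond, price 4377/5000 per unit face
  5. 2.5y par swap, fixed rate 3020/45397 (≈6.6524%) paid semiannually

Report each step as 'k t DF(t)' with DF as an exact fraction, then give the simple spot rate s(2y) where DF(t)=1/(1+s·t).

1 1/2 481/500
2 1 9311/10000
3 3/2 4611/5000
4 2 4377/5000
5 5/2 849/1000
s(2y) = (1/(4377/5000) − 1)/(2) = 623/8754 ≈ 7.1167%

step 1 [0.5y] swap r/2=19/481: DF=(1 − 19/481·(0))/(1+19/481) = 481/500 ≈ 0.962000
step 2 [1y] swap r/2=689/18931: DF=(1 − 689/18931·(0.962000))/(1+689/18931) = 9311/10000 ≈ 0.931100
step 3 [1.5y] swap r/2=778/28153: DF=(1 − 778/28153·(0.962000+0.931100))/(1+778/28153) = 4611/5000 ≈ 0.922200
step 4 [2y] zero: DF = P = 4377/5000 ≈ 0.875400
step 5 [2.5y] swap r/2=1510/45397: DF=(1 − 1510/45397·(0.962000+0.931100+0.922200+0.875400))/(1+1510/45397) = 849/1000 ≈ 0.849000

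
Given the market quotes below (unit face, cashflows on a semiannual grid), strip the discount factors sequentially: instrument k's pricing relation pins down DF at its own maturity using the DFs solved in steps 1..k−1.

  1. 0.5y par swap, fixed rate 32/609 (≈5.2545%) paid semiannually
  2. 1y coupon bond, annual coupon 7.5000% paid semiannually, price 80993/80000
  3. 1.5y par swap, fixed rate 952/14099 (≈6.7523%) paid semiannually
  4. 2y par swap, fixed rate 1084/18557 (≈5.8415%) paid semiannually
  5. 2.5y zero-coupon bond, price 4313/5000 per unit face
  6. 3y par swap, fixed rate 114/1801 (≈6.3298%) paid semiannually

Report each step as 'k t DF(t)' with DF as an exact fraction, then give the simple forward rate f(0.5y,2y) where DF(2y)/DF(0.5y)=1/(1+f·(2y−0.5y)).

step 1 [0.5y] swap r/2=16/609: DF=(1 − 16/609·(0))/(1+16/609) = 609/625 ≈ 0.974400
step 2 [1y] bond c/2=3/80: DF=(80993/80000 − 3/80·(0.974400))/(1+3/80) = 4703/5000 ≈ 0.940600
step 3 [1.5y] swap r/2=476/14099: DF=(1 − 476/14099·(0.974400+0.940600))/(1+476/14099) = 1131/1250 ≈ 0.904800
step 4 [2y] swap r/2=542/18557: DF=(1 − 542/18557·(0.974400+0.940600+0.904800))/(1+542/18557) = 2229/2500 ≈ 0.891600
step 5 [2.5y] zero: DF = P = 4313/5000 ≈ 0.862600
step 6 [3y] swap r/2=57/1801: DF=(1 − 57/1801·(0.974400+0.940600+0.904800+0.891600+0.862600))/(1+57/1801) = 829/1000 ≈ 0.829000

1 1/2 609/625
2 1 4703/5000
3 3/2 1131/1250
4 2 2229/2500
5 5/2 4313/5000
6 3 829/1000
f(0.5y,2y) = ((609/625)/(2229/2500) − 1)/(3/2) = 46/743 ≈ 6.1911%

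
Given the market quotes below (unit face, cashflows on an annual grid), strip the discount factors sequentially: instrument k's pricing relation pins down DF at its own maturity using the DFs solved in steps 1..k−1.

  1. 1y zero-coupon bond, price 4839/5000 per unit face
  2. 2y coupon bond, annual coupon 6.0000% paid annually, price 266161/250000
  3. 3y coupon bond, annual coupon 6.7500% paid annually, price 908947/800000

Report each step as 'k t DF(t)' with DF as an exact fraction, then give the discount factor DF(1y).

1 1 4839/5000
2 2 1187/1250
3 3 9431/10000
DF(1y) = 4839/5000 ≈ 0.967800

step 1 [1y] zero: DF = P = 4839/5000 ≈ 0.967800
step 2 [2y] bond c/1=3/50: DF=(266161/250000 − 3/50·(0.967800))/(1+3/50) = 1187/1250 ≈ 0.949600
step 3 [3y] bond c/1=27/400: DF=(908947/800000 − 27/400·(0.967800+0.949600))/(1+27/400) = 9431/10000 ≈ 0.943100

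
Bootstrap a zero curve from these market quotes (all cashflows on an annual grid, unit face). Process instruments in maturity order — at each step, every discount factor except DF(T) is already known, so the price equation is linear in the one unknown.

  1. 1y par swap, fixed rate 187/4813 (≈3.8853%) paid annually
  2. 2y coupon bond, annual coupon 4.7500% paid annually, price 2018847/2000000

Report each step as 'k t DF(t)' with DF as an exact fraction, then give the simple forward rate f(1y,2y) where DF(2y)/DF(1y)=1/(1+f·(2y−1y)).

step 1 [1y] swap r/1=187/4813: DF=(1 − 187/4813·(0))/(1+187/4813) = 4813/5000 ≈ 0.962600
step 2 [2y] bond c/1=19/400: DF=(2018847/2000000 − 19/400·(0.962600))/(1+19/400) = 23/25 ≈ 0.920000

1 1 4813/5000
2 2 23/25
f(1y,2y) = ((4813/5000)/(23/25) − 1)/(1) = 213/4600 ≈ 4.6304%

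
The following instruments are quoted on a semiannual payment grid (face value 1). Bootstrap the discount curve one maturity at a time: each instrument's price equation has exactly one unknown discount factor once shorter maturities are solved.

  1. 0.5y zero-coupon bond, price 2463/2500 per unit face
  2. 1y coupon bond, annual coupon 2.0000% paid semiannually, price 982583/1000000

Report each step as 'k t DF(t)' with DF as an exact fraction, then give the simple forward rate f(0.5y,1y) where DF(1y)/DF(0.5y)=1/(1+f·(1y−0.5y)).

1 1/2 2463/2500
2 1 9631/10000
f(0.5y,1y) = ((2463/2500)/(9631/10000) − 1)/(1/2) = 442/9631 ≈ 4.5893%

step 1 [0.5y] zero: DF = P = 2463/2500 ≈ 0.985200
step 2 [1y] bond c/2=1/100: DF=(982583/1000000 − 1/100·(0.985200))/(1+1/100) = 9631/10000 ≈ 0.963100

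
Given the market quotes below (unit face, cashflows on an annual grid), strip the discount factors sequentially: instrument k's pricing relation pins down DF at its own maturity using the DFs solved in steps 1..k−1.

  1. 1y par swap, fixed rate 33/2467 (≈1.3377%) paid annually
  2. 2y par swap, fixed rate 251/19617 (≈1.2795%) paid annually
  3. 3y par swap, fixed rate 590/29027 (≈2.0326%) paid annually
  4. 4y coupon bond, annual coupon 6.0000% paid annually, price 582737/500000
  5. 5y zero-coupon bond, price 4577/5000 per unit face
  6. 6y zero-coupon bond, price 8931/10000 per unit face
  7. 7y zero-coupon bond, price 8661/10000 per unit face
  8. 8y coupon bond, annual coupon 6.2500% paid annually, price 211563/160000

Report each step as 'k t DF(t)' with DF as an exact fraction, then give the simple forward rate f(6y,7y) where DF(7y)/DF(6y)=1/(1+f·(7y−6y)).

1 1 2467/2500
2 2 9749/10000
3 3 941/1000
4 4 1169/1250
5 5 4577/5000
6 6 8931/10000
7 7 8661/10000
8 8 4307/5000
f(6y,7y) = ((8931/10000)/(8661/10000) − 1)/(1) = 90/2887 ≈ 3.1174%

step 1 [1y] swap r/1=33/2467: DF=(1 − 33/2467·(0))/(1+33/2467) = 2467/2500 ≈ 0.986800
step 2 [2y] swap r/1=251/19617: DF=(1 − 251/19617·(0.986800))/(1+251/19617) = 9749/10000 ≈ 0.974900
step 3 [3y] swap r/1=590/29027: DF=(1 − 590/29027·(0.986800+0.974900))/(1+590/29027) = 941/1000 ≈ 0.941000
step 4 [4y] bond c/1=3/50: DF=(582737/500000 − 3/50·(0.986800+0.974900+0.941000))/(1+3/50) = 1169/1250 ≈ 0.935200
step 5 [5y] zero: DF = P = 4577/5000 ≈ 0.915400
step 6 [6y] zero: DF = P = 8931/10000 ≈ 0.893100
step 7 [7y] zero: DF = P = 8661/10000 ≈ 0.866100
step 8 [8y] bond c/1=1/16: DF=(211563/160000 − 1/16·(0.986800+0.974900+0.941000+0.935200+0.915400+0.893100+0.866100))/(1+1/16) = 4307/5000 ≈ 0.861400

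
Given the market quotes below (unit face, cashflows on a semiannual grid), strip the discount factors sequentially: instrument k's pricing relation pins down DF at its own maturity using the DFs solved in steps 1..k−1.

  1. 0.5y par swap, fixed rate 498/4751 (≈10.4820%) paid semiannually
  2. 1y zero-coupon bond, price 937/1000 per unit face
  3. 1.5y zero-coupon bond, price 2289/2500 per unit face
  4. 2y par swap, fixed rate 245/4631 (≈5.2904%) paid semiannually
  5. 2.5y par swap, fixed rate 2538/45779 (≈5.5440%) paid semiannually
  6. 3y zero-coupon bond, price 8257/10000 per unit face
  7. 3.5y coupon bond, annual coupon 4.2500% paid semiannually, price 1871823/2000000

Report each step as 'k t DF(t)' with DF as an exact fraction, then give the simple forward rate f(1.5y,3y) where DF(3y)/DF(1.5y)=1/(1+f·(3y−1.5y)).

step 1 [0.5y] swap r/2=249/4751: DF=(1 − 249/4751·(0))/(1+249/4751) = 4751/5000 ≈ 0.950200
step 2 [1y] zero: DF = P = 937/1000 ≈ 0.937000
step 3 [1.5y] zero: DF = P = 2289/2500 ≈ 0.915600
step 4 [2y] swap r/2=245/9262: DF=(1 − 245/9262·(0.950200+0.937000+0.915600))/(1+245/9262) = 451/500 ≈ 0.902000
step 5 [2.5y] swap r/2=1269/45779: DF=(1 − 1269/45779·(0.950200+0.937000+0.915600+0.902000))/(1+1269/45779) = 8731/10000 ≈ 0.873100
step 6 [3y] zero: DF = P = 8257/10000 ≈ 0.825700
step 7 [3.5y] bond c/2=17/800: DF=(1871823/2000000 − 17/800·(0.950200+0.937000+0.915600+0.902000+0.873100+0.825700))/(1+17/800) = 201/250 ≈ 0.804000

1 1/2 4751/5000
2 1 937/1000
3 3/2 2289/2500
4 2 451/500
5 5/2 8731/10000
6 3 8257/10000
7 7/2 201/250
f(1.5y,3y) = ((2289/2500)/(8257/10000) − 1)/(3/2) = 1798/24771 ≈ 7.2585%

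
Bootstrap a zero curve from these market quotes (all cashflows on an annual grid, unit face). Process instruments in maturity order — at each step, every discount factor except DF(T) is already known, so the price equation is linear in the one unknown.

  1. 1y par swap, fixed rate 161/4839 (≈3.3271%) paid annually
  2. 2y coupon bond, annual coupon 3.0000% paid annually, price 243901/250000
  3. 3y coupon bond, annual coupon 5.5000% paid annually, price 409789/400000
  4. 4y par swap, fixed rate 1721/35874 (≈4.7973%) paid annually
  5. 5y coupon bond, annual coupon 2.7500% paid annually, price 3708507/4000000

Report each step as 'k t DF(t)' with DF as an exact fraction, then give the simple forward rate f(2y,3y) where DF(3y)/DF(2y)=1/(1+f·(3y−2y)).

step 1 [1y] swap r/1=161/4839: DF=(1 − 161/4839·(0))/(1+161/4839) = 4839/5000 ≈ 0.967800
step 2 [2y] bond c/1=3/100: DF=(243901/250000 − 3/100·(0.967800))/(1+3/100) = 919/1000 ≈ 0.919000
step 3 [3y] bond c/1=11/200: DF=(409789/400000 − 11/200·(0.967800+0.919000))/(1+11/200) = 8727/10000 ≈ 0.872700
step 4 [4y] swap r/1=1721/35874: DF=(1 − 1721/35874·(0.967800+0.919000+0.872700))/(1+1721/35874) = 8279/10000 ≈ 0.827900
step 5 [5y] bond c/1=11/400: DF=(3708507/4000000 − 11/400·(0.967800+0.919000+0.872700+0.827900))/(1+11/400) = 8063/10000 ≈ 0.806300

1 1 4839/5000
2 2 919/1000
3 3 8727/10000
4 4 8279/10000
5 5 8063/10000
f(2y,3y) = ((919/1000)/(8727/10000) − 1)/(1) = 463/8727 ≈ 5.3054%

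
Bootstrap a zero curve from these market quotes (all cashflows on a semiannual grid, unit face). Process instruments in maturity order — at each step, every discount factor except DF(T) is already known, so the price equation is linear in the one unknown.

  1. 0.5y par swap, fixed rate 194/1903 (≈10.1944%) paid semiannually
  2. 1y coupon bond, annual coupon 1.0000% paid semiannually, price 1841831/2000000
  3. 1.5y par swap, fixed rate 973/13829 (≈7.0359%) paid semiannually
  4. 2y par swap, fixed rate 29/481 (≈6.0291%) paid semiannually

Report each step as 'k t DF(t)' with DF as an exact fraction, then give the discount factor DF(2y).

step 1 [0.5y] swap r/2=97/1903: DF=(1 − 97/1903·(0))/(1+97/1903) = 1903/2000 ≈ 0.951500
step 2 [1y] bond c/2=1/200: DF=(1841831/2000000 − 1/200·(0.951500))/(1+1/200) = 2279/2500 ≈ 0.911600
step 3 [1.5y] swap r/2=973/27658: DF=(1 − 973/27658·(0.951500+0.911600))/(1+973/27658) = 9027/10000 ≈ 0.902700
step 4 [2y] swap r/2=29/962: DF=(1 − 29/962·(0.951500+0.911600+0.902700))/(1+29/962) = 4449/5000 ≈ 0.889800

1 1/2 1903/2000
2 1 2279/2500
3 3/2 9027/10000
4 2 4449/5000
DF(2y) = 4449/5000 ≈ 0.889800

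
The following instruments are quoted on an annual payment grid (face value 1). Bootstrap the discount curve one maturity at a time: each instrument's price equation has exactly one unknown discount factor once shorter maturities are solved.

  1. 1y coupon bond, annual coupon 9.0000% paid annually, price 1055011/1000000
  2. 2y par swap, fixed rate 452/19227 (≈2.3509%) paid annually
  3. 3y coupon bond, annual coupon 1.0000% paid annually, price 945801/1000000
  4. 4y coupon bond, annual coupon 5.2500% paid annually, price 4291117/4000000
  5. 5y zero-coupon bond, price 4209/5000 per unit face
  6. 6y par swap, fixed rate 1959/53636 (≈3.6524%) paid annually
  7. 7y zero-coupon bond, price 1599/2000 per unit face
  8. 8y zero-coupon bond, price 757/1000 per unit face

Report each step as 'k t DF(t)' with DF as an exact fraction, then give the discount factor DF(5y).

1 1 9679/10000
2 2 2387/2500
3 3 4587/5000
4 4 1097/1250
5 5 4209/5000
6 6 8041/10000
7 7 1599/2000
8 8 757/1000
DF(5y) = 4209/5000 ≈ 0.841800

step 1 [1y] bond c/1=9/100: DF=(1055011/1000000 − 9/100·(0))/(1+9/100) = 9679/10000 ≈ 0.967900
step 2 [2y] swap r/1=452/19227: DF=(1 − 452/19227·(0.967900))/(1+452/19227) = 2387/2500 ≈ 0.954800
step 3 [3y] bond c/1=1/100: DF=(945801/1000000 − 1/100·(0.967900+0.954800))/(1+1/100) = 4587/5000 ≈ 0.917400
step 4 [4y] bond c/1=21/400: DF=(4291117/4000000 − 21/400·(0.967900+0.954800+0.917400))/(1+21/400) = 1097/1250 ≈ 0.877600
step 5 [5y] zero: DF = P = 4209/5000 ≈ 0.841800
step 6 [6y] swap r/1=1959/53636: DF=(1 − 1959/53636·(0.967900+0.954800+0.917400+0.877600+0.841800))/(1+1959/53636) = 8041/10000 ≈ 0.804100
step 7 [7y] zero: DF = P = 1599/2000 ≈ 0.799500
step 8 [8y] zero: DF = P = 757/1000 ≈ 0.757000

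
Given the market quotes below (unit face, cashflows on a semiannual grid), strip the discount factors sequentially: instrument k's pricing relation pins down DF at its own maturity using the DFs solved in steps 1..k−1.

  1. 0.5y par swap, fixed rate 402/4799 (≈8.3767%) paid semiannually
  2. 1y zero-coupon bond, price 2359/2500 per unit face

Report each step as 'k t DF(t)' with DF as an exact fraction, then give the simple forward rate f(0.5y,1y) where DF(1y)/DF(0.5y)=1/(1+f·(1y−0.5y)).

step 1 [0.5y] swap r/2=201/4799: DF=(1 − 201/4799·(0))/(1+201/4799) = 4799/5000 ≈ 0.959800
step 2 [1y] zero: DF = P = 2359/2500 ≈ 0.943600

1 1/2 4799/5000
2 1 2359/2500
f(0.5y,1y) = ((4799/5000)/(2359/2500) − 1)/(1/2) = 81/2359 ≈ 3.4337%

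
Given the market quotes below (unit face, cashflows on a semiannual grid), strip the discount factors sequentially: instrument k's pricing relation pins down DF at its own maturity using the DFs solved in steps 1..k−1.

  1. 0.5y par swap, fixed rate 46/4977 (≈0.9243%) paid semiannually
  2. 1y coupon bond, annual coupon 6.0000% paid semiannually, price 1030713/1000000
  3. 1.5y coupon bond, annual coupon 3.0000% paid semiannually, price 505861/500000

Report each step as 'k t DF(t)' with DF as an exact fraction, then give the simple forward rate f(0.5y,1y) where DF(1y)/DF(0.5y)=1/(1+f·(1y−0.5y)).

step 1 [0.5y] swap r/2=23/4977: DF=(1 − 23/4977·(0))/(1+23/4977) = 4977/5000 ≈ 0.995400
step 2 [1y] bond c/2=3/100: DF=(1030713/1000000 − 3/100·(0.995400))/(1+3/100) = 9717/10000 ≈ 0.971700
step 3 [1.5y] bond c/2=3/200: DF=(505861/500000 − 3/200·(0.995400+0.971700))/(1+3/200) = 9677/10000 ≈ 0.967700

1 1/2 4977/5000
2 1 9717/10000
3 3/2 9677/10000
f(0.5y,1y) = ((4977/5000)/(9717/10000) − 1)/(1/2) = 2/41 ≈ 4.8780%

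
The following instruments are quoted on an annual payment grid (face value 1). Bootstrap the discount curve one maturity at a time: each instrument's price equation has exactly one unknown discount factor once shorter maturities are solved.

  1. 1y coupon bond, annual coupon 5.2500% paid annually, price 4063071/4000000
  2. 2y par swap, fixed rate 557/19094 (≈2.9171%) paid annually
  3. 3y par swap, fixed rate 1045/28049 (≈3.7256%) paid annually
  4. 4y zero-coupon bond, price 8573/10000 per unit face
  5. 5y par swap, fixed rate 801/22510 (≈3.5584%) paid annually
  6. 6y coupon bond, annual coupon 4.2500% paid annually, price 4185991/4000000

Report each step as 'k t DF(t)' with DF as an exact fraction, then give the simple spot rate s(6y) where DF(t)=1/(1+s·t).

1 1 9651/10000
2 2 9443/10000
3 3 1791/2000
4 4 8573/10000
5 5 4199/5000
6 6 8203/10000
s(6y) = (1/(8203/10000) − 1)/(6) = 599/16406 ≈ 3.6511%

step 1 [1y] bond c/1=21/400: DF=(4063071/4000000 − 21/400·(0))/(1+21/400) = 9651/10000 ≈ 0.965100
step 2 [2y] swap r/1=557/19094: DF=(1 − 557/19094·(0.965100))/(1+557/19094) = 9443/10000 ≈ 0.944300
step 3 [3y] swap r/1=1045/28049: DF=(1 − 1045/28049·(0.965100+0.944300))/(1+1045/28049) = 1791/2000 ≈ 0.895500
step 4 [4y] zero: DF = P = 8573/10000 ≈ 0.857300
step 5 [5y] swap r/1=801/22510: DF=(1 − 801/22510·(0.965100+0.944300+0.895500+0.857300))/(1+801/22510) = 4199/5000 ≈ 0.839800
step 6 [6y] bond c/1=17/400: DF=(4185991/4000000 − 17/400·(0.965100+0.944300+0.895500+0.857300+0.839800))/(1+17/400) = 8203/10000 ≈ 0.820300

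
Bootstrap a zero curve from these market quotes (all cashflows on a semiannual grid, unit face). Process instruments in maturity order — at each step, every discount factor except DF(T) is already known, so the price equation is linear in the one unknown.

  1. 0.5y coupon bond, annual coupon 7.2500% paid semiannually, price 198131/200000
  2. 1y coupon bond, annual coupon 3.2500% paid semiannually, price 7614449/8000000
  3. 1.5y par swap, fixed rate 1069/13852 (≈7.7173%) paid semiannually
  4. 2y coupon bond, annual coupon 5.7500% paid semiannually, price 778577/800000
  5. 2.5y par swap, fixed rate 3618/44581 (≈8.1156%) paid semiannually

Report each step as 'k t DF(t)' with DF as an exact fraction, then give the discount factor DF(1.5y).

step 1 [0.5y] bond c/2=29/800: DF=(198131/200000 − 29/800·(0))/(1+29/800) = 239/250 ≈ 0.956000
step 2 [1y] bond c/2=13/800: DF=(7614449/8000000 − 13/800·(0.956000))/(1+13/800) = 9213/10000 ≈ 0.921300
step 3 [1.5y] swap r/2=1069/27704: DF=(1 − 1069/27704·(0.956000+0.921300))/(1+1069/27704) = 8931/10000 ≈ 0.893100
step 4 [2y] bond c/2=23/800: DF=(778577/800000 − 23/800·(0.956000+0.921300+0.893100))/(1+23/800) = 4343/5000 ≈ 0.868600
step 5 [2.5y] swap r/2=1809/44581: DF=(1 − 1809/44581·(0.956000+0.921300+0.893100+0.868600))/(1+1809/44581) = 8191/10000 ≈ 0.819100

1 1/2 239/250
2 1 9213/10000
3 3/2 8931/10000
4 2 4343/5000
5 5/2 8191/10000
DF(1.5y) = 8931/10000 ≈ 0.893100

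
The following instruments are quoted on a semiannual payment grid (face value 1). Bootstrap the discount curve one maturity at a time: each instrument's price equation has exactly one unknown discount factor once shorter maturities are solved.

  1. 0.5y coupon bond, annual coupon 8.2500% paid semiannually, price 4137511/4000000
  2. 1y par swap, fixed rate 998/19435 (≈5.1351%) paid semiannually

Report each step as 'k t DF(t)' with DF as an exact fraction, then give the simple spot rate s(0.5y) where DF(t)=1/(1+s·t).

1 1/2 4967/5000
2 1 9501/10000
s(0.5y) = (1/(4967/5000) − 1)/(1/2) = 66/4967 ≈ 1.3288%

step 1 [0.5y] bond c/2=33/800: DF=(4137511/4000000 − 33/800·(0))/(1+33/800) = 4967/5000 ≈ 0.993400
step 2 [1y] swap r/2=499/19435: DF=(1 − 499/19435·(0.993400))/(1+499/19435) = 9501/10000 ≈ 0.950100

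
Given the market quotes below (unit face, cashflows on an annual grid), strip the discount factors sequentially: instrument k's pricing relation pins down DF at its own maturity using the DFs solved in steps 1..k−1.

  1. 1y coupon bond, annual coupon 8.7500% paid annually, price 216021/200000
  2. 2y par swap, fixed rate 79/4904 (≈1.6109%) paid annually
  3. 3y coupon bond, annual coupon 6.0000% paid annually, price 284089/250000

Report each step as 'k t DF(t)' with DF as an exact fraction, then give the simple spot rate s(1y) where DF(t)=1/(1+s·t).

step 1 [1y] bond c/1=7/80: DF=(216021/200000 − 7/80·(0))/(1+7/80) = 2483/2500 ≈ 0.993200
step 2 [2y] swap r/1=79/4904: DF=(1 − 79/4904·(0.993200))/(1+79/4904) = 2421/2500 ≈ 0.968400
step 3 [3y] bond c/1=3/50: DF=(284089/250000 − 3/50·(0.993200+0.968400))/(1+3/50) = 961/1000 ≈ 0.961000

1 1 2483/2500
2 2 2421/2500
3 3 961/1000
s(1y) = (1/(2483/2500) − 1)/(1) = 17/2483 ≈ 0.6847%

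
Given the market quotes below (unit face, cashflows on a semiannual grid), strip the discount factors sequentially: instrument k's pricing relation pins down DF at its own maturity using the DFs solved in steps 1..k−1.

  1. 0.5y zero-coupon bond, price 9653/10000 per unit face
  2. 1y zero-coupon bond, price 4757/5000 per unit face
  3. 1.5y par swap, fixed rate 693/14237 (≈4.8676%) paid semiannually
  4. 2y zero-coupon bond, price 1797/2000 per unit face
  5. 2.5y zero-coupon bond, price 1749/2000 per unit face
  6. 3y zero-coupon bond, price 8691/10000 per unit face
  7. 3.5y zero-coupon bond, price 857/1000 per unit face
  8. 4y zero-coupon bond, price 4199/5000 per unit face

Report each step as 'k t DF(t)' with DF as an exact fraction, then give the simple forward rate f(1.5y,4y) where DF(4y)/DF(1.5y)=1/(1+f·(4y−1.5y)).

step 1 [0.5y] zero: DF = P = 9653/10000 ≈ 0.965300
step 2 [1y] zero: DF = P = 4757/5000 ≈ 0.951400
step 3 [1.5y] swap r/2=693/28474: DF=(1 − 693/28474·(0.965300+0.951400))/(1+693/28474) = 9307/10000 ≈ 0.930700
step 4 [2y] zero: DF = P = 1797/2000 ≈ 0.898500
step 5 [2.5y] zero: DF = P = 1749/2000 ≈ 0.874500
step 6 [3y] zero: DF = P = 8691/10000 ≈ 0.869100
step 7 [3.5y] zero: DF = P = 857/1000 ≈ 0.857000
step 8 [4y] zero: DF = P = 4199/5000 ≈ 0.839800

1 1/2 9653/10000
2 1 4757/5000
3 3/2 9307/10000
4 2 1797/2000
5 5/2 1749/2000
6 3 8691/10000
7 7/2 857/1000
8 4 4199/5000
f(1.5y,4y) = ((9307/10000)/(4199/5000) − 1)/(5/2) = 909/20995 ≈ 4.3296%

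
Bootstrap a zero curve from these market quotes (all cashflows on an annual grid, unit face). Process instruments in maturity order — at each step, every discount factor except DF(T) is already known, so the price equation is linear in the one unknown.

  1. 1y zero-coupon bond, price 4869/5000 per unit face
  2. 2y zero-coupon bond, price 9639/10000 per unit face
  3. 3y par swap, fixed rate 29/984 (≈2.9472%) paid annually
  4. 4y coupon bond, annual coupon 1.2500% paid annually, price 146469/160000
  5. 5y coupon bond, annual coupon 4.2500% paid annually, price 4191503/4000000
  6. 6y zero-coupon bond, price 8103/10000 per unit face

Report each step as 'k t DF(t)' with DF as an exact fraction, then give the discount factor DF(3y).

step 1 [1y] zero: DF = P = 4869/5000 ≈ 0.973800
step 2 [2y] zero: DF = P = 9639/10000 ≈ 0.963900
step 3 [3y] swap r/1=29/984: DF=(1 − 29/984·(0.973800+0.963900))/(1+29/984) = 9159/10000 ≈ 0.915900
step 4 [4y] bond c/1=1/80: DF=(146469/160000 − 1/80·(0.973800+0.963900+0.915900))/(1+1/80) = 8689/10000 ≈ 0.868900
step 5 [5y] bond c/1=17/400: DF=(4191503/4000000 − 17/400·(0.973800+0.963900+0.915900+0.868900))/(1+17/400) = 4267/5000 ≈ 0.853400
step 6 [6y] zero: DF = P = 8103/10000 ≈ 0.810300

1 1 4869/5000
2 2 9639/10000
3 3 9159/10000
4 4 8689/10000
5 5 4267/5000
6 6 8103/10000
DF(3y) = 9159/10000 ≈ 0.915900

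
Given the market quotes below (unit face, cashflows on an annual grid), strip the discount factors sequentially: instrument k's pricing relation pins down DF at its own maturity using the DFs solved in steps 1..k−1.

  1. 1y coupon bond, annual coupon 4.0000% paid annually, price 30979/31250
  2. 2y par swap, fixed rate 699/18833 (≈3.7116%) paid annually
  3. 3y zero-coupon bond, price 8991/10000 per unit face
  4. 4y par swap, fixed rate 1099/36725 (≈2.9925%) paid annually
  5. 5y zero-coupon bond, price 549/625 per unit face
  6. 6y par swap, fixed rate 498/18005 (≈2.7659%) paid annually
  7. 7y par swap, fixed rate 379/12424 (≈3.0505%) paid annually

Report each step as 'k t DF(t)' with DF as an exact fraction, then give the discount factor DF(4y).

1 1 2383/2500
2 2 9301/10000
3 3 8991/10000
4 4 8901/10000
5 5 549/625
6 6 4253/5000
7 7 1621/2000
DF(4y) = 8901/10000 ≈ 0.890100

step 1 [1y] bond c/1=1/25: DF=(30979/31250 − 1/25·(0))/(1+1/25) = 2383/2500 ≈ 0.953200
step 2 [2y] swap r/1=699/18833: DF=(1 − 699/18833·(0.953200))/(1+699/18833) = 9301/10000 ≈ 0.930100
step 3 [3y] zero: DF = P = 8991/10000 ≈ 0.899100
step 4 [4y] swap r/1=1099/36725: DF=(1 − 1099/36725·(0.953200+0.930100+0.899100))/(1+1099/36725) = 8901/10000 ≈ 0.890100
step 5 [5y] zero: DF = P = 549/625 ≈ 0.878400
step 6 [6y] swap r/1=498/18005: DF=(1 − 498/18005·(0.953200+0.930100+0.899100+0.890100+0.878400))/(1+498/18005) = 4253/5000 ≈ 0.850600
step 7 [7y] swap r/1=379/12424: DF=(1 − 379/12424·(0.953200+0.930100+0.899100+0.890100+0.878400+0.850600))/(1+379/12424) = 1621/2000 ≈ 0.810500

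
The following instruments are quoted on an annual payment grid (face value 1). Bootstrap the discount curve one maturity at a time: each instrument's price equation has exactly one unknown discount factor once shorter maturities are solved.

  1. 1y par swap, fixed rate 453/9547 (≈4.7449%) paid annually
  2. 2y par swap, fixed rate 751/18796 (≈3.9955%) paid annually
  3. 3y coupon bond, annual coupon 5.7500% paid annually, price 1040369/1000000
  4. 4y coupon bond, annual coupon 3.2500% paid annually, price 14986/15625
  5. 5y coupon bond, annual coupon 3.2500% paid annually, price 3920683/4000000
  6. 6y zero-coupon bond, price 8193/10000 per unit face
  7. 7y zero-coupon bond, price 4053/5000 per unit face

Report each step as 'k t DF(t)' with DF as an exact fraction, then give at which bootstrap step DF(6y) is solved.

1 1 9547/10000
2 2 9249/10000
3 3 551/625
4 4 421/500
5 5 8359/10000
6 6 8193/10000
7 7 4053/5000
DF(6y) is solved at step 6

step 1 [1y] swap r/1=453/9547: DF=(1 − 453/9547·(0))/(1+453/9547) = 9547/10000 ≈ 0.954700
step 2 [2y] swap r/1=751/18796: DF=(1 − 751/18796·(0.954700))/(1+751/18796) = 9249/10000 ≈ 0.924900
step 3 [3y] bond c/1=23/400: DF=(1040369/1000000 − 23/400·(0.954700+0.924900))/(1+23/400) = 551/625 ≈ 0.881600
step 4 [4y] bond c/1=13/400: DF=(14986/15625 − 13/400·(0.954700+0.924900+0.881600))/(1+13/400) = 421/500 ≈ 0.842000
step 5 [5y] bond c/1=13/400: DF=(3920683/4000000 − 13/400·(0.954700+0.924900+0.881600+0.842000))/(1+13/400) = 8359/10000 ≈ 0.835900
step 6 [6y] zero: DF = P = 8193/10000 ≈ 0.819300
step 7 [7y] zero: DF = P = 4053/5000 ≈ 0.810600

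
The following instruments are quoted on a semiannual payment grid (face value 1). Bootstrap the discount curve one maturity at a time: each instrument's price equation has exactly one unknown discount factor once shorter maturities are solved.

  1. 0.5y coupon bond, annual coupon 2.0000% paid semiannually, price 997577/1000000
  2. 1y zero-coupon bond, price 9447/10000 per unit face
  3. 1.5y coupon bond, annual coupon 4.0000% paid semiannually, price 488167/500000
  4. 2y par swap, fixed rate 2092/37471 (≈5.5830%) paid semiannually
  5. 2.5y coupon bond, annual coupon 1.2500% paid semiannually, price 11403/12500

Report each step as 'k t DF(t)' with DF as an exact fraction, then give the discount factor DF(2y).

1 1/2 9877/10000
2 1 9447/10000
3 3/2 9193/10000
4 2 4477/5000
5 5/2 8833/10000
DF(2y) = 4477/5000 ≈ 0.895400

step 1 [0.5y] bond c/2=1/100: DF=(997577/1000000 − 1/100·(0))/(1+1/100) = 9877/10000 ≈ 0.987700
step 2 [1y] zero: DF = P = 9447/10000 ≈ 0.944700
step 3 [1.5y] bond c/2=1/50: DF=(488167/500000 − 1/50·(0.987700+0.944700))/(1+1/50) = 9193/10000 ≈ 0.919300
step 4 [2y] swap r/2=1046/37471: DF=(1 − 1046/37471·(0.987700+0.944700+0.919300))/(1+1046/37471) = 4477/5000 ≈ 0.895400
step 5 [2.5y] bond c/2=1/160: DF=(11403/12500 − 1/160·(0.987700+0.944700+0.919300+0.895400))/(1+1/160) = 8833/10000 ≈ 0.883300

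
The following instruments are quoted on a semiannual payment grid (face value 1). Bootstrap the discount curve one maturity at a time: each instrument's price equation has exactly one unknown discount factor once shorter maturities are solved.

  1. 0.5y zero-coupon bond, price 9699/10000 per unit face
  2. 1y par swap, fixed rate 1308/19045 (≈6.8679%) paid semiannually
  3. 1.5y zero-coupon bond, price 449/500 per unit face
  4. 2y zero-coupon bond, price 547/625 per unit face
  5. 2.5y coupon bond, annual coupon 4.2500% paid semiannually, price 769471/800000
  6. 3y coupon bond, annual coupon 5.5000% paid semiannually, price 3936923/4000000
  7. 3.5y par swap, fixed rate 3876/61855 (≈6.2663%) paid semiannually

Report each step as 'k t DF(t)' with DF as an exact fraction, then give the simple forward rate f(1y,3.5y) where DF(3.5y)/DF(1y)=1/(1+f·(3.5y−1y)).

1 1/2 9699/10000
2 1 4673/5000
3 3/2 449/500
4 2 547/625
5 5/2 8653/10000
6 3 8363/10000
7 7/2 4031/5000
f(1y,3.5y) = ((4673/5000)/(4031/5000) − 1)/(5/2) = 1284/20155 ≈ 6.3706%

step 1 [0.5y] zero: DF = P = 9699/10000 ≈ 0.969900
step 2 [1y] swap r/2=654/19045: DF=(1 − 654/19045·(0.969900))/(1+654/19045) = 4673/5000 ≈ 0.934600
step 3 [1.5y] zero: DF = P = 449/500 ≈ 0.898000
step 4 [2y] zero: DF = P = 547/625 ≈ 0.875200
step 5 [2.5y] bond c/2=17/800: DF=(769471/800000 − 17/800·(0.969900+0.934600+0.898000+0.875200))/(1+17/800) = 8653/10000 ≈ 0.865300
step 6 [3y] bond c/2=11/400: DF=(3936923/4000000 − 11/400·(0.969900+0.934600+0.898000+0.875200+0.865300))/(1+11/400) = 8363/10000 ≈ 0.836300
step 7 [3.5y] swap r/2=1938/61855: DF=(1 − 1938/61855·(0.969900+0.934600+0.898000+0.875200+0.865300+0.836300))/(1+1938/61855) = 4031/5000 ≈ 0.806200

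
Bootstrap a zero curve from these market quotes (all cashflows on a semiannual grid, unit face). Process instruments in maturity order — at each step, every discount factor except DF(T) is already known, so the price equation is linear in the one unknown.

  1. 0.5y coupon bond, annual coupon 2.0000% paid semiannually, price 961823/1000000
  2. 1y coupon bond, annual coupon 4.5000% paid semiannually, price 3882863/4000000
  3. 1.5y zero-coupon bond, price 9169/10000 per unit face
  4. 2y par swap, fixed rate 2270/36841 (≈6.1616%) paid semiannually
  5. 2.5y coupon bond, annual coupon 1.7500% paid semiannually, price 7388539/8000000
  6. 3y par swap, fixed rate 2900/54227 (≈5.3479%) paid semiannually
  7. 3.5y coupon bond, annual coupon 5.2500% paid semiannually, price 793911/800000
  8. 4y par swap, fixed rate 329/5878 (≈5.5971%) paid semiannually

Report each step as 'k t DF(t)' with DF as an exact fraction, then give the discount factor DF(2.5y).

1 1/2 9523/10000
2 1 2321/2500
3 3/2 9169/10000
4 2 1773/2000
5 5/2 2209/2500
6 3 171/200
7 7/2 8283/10000
8 4 4013/5000
DF(2.5y) = 2209/2500 ≈ 0.883600

step 1 [0.5y] bond c/2=1/100: DF=(961823/1000000 − 1/100·(0))/(1+1/100) = 9523/10000 ≈ 0.952300
step 2 [1y] bond c/2=9/400: DF=(3882863/4000000 − 9/400·(0.952300))/(1+9/400) = 2321/2500 ≈ 0.928400
step 3 [1.5y] zero: DF = P = 9169/10000 ≈ 0.916900
step 4 [2y] swap r/2=1135/36841: DF=(1 − 1135/36841·(0.952300+0.928400+0.916900))/(1+1135/36841) = 1773/2000 ≈ 0.886500
step 5 [2.5y] bond c/2=7/800: DF=(7388539/8000000 − 7/800·(0.952300+0.928400+0.916900+0.886500))/(1+7/800) = 2209/2500 ≈ 0.883600
step 6 [3y] swap r/2=1450/54227: DF=(1 − 1450/54227·(0.952300+0.928400+0.916900+0.886500+0.883600))/(1+1450/54227) = 171/200 ≈ 0.855000
step 7 [3.5y] bond c/2=21/800: DF=(793911/800000 − 21/800·(0.952300+0.928400+0.916900+0.886500+0.883600+0.855000))/(1+21/800) = 8283/10000 ≈ 0.828300
step 8 [4y] swap r/2=329/11756: DF=(1 − 329/11756·(0.952300+0.928400+0.916900+0.886500+0.883600+0.855000+0.828300))/(1+329/11756) = 4013/5000 ≈ 0.802600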